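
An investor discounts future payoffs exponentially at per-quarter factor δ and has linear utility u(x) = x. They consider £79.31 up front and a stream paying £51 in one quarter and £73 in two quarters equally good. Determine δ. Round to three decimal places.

δ ≈ 0.750

Present value of the stream is 51·δ + 73·δ². Indifference gives 51δ + 73δ² = 79.31.
That is, 73δ² + 51δ − 79.31 = 0, a quadratic in δ.
The positive root is δ = [−51 + √(51² + 4·73·79.31)] / (2·73) = (−51 + 160.498)/146 ≈ 0.750.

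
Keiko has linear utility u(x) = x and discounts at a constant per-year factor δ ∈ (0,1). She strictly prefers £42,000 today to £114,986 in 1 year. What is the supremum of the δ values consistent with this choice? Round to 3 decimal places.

δ < 0.365

The preference means 42000 > δ·114986.
So δ < 42000/114986 = 0.36526.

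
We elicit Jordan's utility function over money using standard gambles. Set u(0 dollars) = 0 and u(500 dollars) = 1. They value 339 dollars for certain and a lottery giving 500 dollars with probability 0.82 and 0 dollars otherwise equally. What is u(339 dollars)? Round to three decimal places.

0.820

The indifference gives u(339 dollars) = 0.82·u(500 dollars) + 0.18·u(0 dollars) = 0.82·1 + 0.18·0 = 0.82.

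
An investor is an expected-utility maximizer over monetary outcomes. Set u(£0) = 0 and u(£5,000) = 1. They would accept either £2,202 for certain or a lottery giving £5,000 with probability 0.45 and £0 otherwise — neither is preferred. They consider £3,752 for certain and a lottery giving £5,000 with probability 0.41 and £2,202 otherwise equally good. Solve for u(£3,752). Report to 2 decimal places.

0.68

First, u(£2,202) = 0.45·u(£5,000) + 0.55·u(£0) = 0.45.
The second indifference gives u(£3,752) = 0.41·u(£5,000) + 0.59·u(£2,202) = 0.41·1.00 + 0.59·0.45 = 0.6755.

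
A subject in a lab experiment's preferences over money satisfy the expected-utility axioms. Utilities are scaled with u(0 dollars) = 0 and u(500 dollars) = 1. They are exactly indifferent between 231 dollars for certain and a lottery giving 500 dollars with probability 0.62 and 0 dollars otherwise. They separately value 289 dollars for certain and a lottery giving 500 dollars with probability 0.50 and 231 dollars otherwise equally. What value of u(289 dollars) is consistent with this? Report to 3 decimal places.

The first gamble pins u(231 dollars): it must equal 0.62·1 + 0.38·0 = 0.62.
The second indifference gives u(289 dollars) = 0.50·u(500 dollars) + 0.50·u(231 dollars) = 0.50·1.00 + 0.50·0.62 = 0.8100.

0.810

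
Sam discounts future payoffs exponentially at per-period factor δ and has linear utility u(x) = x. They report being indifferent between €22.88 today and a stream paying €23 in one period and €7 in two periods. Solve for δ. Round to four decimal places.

Present value of the stream is 23·δ + 7·δ². Indifference gives 23δ + 7δ² = 22.88.
That is, 7δ² + 23δ − 22.88 = 0, a quadratic in δ.
The positive root is δ = [−23 + √(23² + 4·7·22.88)] / (2·7) = (−23 + 34.200)/14 ≈ 0.8000.

δ ≈ 0.8000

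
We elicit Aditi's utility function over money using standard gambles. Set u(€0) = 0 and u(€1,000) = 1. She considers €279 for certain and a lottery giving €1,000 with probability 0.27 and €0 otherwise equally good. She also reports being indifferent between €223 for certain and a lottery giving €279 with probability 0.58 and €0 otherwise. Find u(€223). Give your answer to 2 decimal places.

0.16

From the first indifference, u(€279) = 0.27·u(€1,000) + 0.73·u(€0) = 0.27·1 + 0.73·0 = 0.27.
Chaining: u(€223) = 0.58·0.27 + 0.42·0.00 = 0.1566.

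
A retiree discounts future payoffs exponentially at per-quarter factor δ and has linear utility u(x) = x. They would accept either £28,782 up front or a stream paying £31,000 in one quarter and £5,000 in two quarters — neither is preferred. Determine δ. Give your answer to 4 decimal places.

Equating present values: 28782 = 31000δ + 5000δ².
So 5000δ² + 31000δ − 28782 = 0.
By the quadratic formula (taking the positive root), δ = (−31000 + √1536640000.00) / 10000 ≈ 0.8200.

δ ≈ 0.8200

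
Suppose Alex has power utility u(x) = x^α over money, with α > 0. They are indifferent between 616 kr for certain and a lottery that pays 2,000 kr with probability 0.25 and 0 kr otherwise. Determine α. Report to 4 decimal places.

EU(lottery) = 0.25·2000^α + 0.75·0 = 0.25·2000^α.
Indifference: 616^α = 0.25·2000^α, so (616/2000)^α = 0.25.
Take logs: α = ln 0.25 / ln(616/2000) ≈ 1.177165.

α ≈ 1.1772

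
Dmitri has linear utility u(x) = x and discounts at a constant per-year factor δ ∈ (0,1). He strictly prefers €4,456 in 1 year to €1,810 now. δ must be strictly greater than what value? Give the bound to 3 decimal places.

Under u(x) = x this choice says 1810 < δ·4456.
So δ > 1810/4456 = 0.40619.

δ > 0.406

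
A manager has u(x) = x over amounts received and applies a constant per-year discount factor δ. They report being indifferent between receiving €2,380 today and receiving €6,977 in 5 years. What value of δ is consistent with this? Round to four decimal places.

The payoff in 5 years is discounted by δ^5, so u(2380) = δ^5·u(6977) and δ^5 = u(2380)/u(6977).
With u(x) = x: δ^5 = 2380/6977 = 0.34112.
So δ = 0.34112^(1/5) ≈ 0.8065.

δ ≈ 0.8065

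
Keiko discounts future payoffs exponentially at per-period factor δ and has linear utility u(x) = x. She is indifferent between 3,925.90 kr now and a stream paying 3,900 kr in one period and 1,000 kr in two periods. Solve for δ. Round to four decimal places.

δ ≈ 0.8300

The stream is worth 3900δ + 1000δ² today, so 3900δ + 1000δ² = 3925.90.
Rearranged: 1000δ² + 3900δ − 3925.90 = 0.
δ = (−3900 + √(3900² + 4·1000·3925.90)) / (2·1000) = (−3900 + √30913600.00) / 2000 ≈ 0.8300.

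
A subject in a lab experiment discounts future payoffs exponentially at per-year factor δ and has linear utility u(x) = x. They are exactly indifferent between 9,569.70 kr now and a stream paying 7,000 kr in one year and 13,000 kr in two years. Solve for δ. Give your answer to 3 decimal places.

δ ≈ 0.630

Present value of the stream is 7000·δ + 13000·δ². Indifference gives 7000δ + 13000δ² = 9569.70.
So 13000δ² + 7000δ − 9569.70 = 0.
The positive root is δ = [−7000 + √(7000² + 4·13000·9569.70)] / (2·13000) = (−7000 + 23380.000)/26000 ≈ 0.630.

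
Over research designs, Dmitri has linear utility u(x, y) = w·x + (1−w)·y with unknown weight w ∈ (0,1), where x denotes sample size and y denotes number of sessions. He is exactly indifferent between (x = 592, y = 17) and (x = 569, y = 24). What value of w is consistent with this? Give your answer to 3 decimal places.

Equating utilities: w·592 + (1−w)·17 = w·569 + (1−w)·24.
w·(592−569) = (1−w)·(24−17), i.e. w·23 = (1−w)·7.
Hence w = 7/(23+7) = 7/30 = 0.233.

w = 0.233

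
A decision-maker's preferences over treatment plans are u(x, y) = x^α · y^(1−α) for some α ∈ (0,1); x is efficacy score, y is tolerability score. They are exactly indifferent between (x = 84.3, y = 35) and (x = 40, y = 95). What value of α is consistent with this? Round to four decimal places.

α ≈ 0.5725

Indifference: 84.3^α · 35^(1−α) = 40^α · 95^(1−α).
Rearrange to (84.3/40)^α = (95/35)^(1−α) and take logs: α·0.7455024 = (1−α)·0.9985288.
With A = 0.7455024 and B = 0.9985288: α·A = (1−α)·B, so α = B/(A+B) = 0.9985288/1.7440312 ≈ 0.5725.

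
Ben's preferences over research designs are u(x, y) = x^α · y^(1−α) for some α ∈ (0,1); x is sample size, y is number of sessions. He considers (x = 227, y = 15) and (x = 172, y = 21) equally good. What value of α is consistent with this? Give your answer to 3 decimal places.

α ≈ 0.548

Set the two utilities equal: 227^α·15^(1−α) = 172^α·21^(1−α).
Rearrange to (227/172)^α = (21/15)^(1−α) and take logs: α·0.277456 = (1−α)·0.336472.
Thus α·(0.613928) = 0.336472, so α = 0.336472/0.613928 ≈ 0.548.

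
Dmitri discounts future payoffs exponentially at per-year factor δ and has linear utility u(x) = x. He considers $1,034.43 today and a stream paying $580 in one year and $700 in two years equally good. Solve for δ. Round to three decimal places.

δ ≈ 0.870

The stream is worth 580δ + 700δ² today, so 580δ + 700δ² = 1034.43.
So 700δ² + 580δ − 1034.43 = 0.
δ = (−580 + √(580² + 4·700·1034.43)) / (2·700) = (−580 + √3232804.00) / 1400 ≈ 0.870.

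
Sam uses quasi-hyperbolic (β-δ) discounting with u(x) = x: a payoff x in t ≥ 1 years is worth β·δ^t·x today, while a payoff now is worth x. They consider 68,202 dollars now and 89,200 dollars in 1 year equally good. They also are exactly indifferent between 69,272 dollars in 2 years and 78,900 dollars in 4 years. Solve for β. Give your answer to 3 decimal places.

The second indifference involves only future payoffs, so β cancels: β·δ^2·69272 = β·δ^4·78900, giving δ^2 = 69272/78900 = 0.87797, so δ = 0.93700.
Now use the now-vs-future pair: 68202 = β·δ·89200 gives β = 68202/(0.93700·89200) ≈ 0.816.

β ≈ 0.816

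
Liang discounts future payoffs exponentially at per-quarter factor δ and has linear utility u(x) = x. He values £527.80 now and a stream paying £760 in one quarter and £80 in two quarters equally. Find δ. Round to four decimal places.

δ ≈ 0.6500

The stream is worth 760δ + 80δ² today, so 760δ + 80δ² = 527.80.
So 80δ² + 760δ − 527.80 = 0.
By the quadratic formula (taking the positive root), δ = (−760 + √746496.00) / 160 ≈ 0.6500.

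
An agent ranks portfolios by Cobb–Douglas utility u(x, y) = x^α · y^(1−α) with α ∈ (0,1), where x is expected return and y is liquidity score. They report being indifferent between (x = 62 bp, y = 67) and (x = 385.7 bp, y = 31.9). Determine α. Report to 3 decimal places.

The Cobb–Douglas utilities coincide, so 62^α·67^(1−α) = 385.7^α·31.9^(1−α).
Rearrange to (62/385.7)^α = (31.9/67)^(1−α) and take logs: α·-1.827925 = (1−α)·-0.742087.
With A = -1.827925 and B = -0.742087: α·A = (1−α)·B, so α = B/(A+B) = -0.742087/-2.570012 ≈ 0.289.

α ≈ 0.289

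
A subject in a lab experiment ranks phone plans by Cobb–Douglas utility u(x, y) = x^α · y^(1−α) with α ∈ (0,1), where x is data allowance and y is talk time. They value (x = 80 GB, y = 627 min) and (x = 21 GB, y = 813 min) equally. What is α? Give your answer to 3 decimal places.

α ≈ 0.163

Set the two utilities equal: 80^α·627^(1−α) = 21^α·813^(1−α).
(80/21)^α = (813/627)^(1−α); take logs: α·ln(80/21) = (1−α)·ln(813/627), i.e. α·1.337504 = (1−α)·0.259785.
So α/(1−α) = (0.259785)/(1.337504) = 0.194231, and α = 0.194231/1.194231 ≈ 0.163.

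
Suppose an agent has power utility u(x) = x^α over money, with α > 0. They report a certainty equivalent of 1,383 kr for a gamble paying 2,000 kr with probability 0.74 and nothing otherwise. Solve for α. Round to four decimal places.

Since u(0) = 0, the lottery's EU is 0.74·2000^α.
Equating: 1383^α = 0.74·2000^α, i.e. 0.6915^α = 0.74.
α = ln(0.74) / ln(1383/2000) = -0.3011051/-0.3688921 ≈ 0.8162.

α ≈ 0.8162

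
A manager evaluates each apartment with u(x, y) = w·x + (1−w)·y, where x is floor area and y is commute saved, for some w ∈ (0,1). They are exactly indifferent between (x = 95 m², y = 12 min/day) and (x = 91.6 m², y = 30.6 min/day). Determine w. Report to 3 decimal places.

w = 0.845

Indifference: w·95 + (1−w)·12 = w·91.6 + (1−w)·30.6.
Rearranging, 3.4·w − 18.6·(1−w) = 0.
Hence w = 18.6/(3.4+18.6) = 18.6/22 = 0.845.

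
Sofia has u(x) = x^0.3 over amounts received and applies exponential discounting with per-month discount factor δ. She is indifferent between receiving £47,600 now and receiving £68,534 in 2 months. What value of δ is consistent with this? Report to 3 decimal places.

Equating discounted utilities: u(47600) = δ^2·u(68534) ⇒ δ^2 = u(47600)/u(68534).
With u(x) = x^0.3: δ^2 = 47600^0.3/68534^0.3 = (47600/68534)^0.3 = 0.89642.
Taking the square root: δ = 0.89642^(1/2) ≈ 0.947.

δ ≈ 0.947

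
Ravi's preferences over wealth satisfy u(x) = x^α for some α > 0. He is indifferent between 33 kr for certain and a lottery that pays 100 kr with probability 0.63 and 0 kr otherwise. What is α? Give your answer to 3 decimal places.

Since u(0) = 0, the lottery's EU is 0.63·100^α.
Equating: 33^α = 0.63·100^α, i.e. 0.3300^α = 0.63.
α = ln(0.63) / ln(33/100) = -0.462035/-1.108663 ≈ 0.417.

α ≈ 0.417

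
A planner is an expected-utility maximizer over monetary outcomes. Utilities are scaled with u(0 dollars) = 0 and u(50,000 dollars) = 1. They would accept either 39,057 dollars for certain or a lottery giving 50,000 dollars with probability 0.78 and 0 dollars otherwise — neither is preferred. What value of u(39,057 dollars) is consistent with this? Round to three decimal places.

u(39,057 dollars) equals the lottery's expected utility: 0.78·1 + 0.22·0 = 0.78.

0.780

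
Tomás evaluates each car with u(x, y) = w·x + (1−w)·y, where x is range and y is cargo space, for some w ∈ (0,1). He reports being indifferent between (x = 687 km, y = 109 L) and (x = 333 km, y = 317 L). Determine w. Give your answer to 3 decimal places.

u(687,109) = u(333,317) means w·687 + (1−w)·109 = w·333 + (1−w)·317.
w·(687−333) = (1−w)·(317−109), i.e. w·354 = (1−w)·208.
Hence w = 208/(354+208) = 208/562 = 0.370.

w = 0.370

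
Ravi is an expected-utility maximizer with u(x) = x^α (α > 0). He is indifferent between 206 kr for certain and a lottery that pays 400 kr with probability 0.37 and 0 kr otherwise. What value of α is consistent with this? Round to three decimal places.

α ≈ 1.498

EU(lottery) = 0.37·400^α + 0.63·0 = 0.37·400^α.
Indifference: 206^α = 0.37·400^α, so (206/400)^α = 0.37.
Take logs: α = ln 0.37 / ln(206/400) ≈ 1.49830.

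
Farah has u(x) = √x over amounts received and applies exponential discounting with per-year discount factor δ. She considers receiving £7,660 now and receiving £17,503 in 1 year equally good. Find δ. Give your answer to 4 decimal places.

Indifference means u(7660) = δ · u(17503), so δ = u(7660)/u(17503).
Since u(x) = √x, δ = √(7660/17503) = 0.66154.

δ ≈ 0.6615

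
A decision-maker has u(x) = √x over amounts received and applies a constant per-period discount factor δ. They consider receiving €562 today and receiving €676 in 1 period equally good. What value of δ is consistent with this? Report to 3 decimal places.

δ ≈ 0.912

Indifference means u(562) = δ · u(676), so δ = u(562)/u(676).
Since u(x) = √x, δ = √(562/676) = 0.91179.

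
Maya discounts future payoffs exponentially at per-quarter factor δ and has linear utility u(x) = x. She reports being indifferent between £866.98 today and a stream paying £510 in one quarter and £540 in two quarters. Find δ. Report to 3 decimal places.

The stream is worth 510δ + 540δ² today, so 510δ + 540δ² = 866.98.
So 540δ² + 510δ − 866.98 = 0.
δ = (−510 + √(510² + 4·540·866.98)) / (2·540) = (−510 + √2132776.80) / 1080 ≈ 0.880.

δ ≈ 0.880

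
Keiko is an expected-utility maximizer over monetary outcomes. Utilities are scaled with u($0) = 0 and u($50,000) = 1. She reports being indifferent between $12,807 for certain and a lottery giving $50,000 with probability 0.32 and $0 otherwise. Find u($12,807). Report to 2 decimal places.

By the standard-gamble method, u($12,807) is just the indifference probability on the best outcome: 0.32.

0.32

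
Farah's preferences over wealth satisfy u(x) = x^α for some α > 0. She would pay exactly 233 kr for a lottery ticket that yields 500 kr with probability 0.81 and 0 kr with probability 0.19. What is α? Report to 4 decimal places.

α ≈ 0.2760

EU(lottery) = 0.81·500^α + 0.19·0 = 0.81·500^α.
Setting u(233) equal to that: 233^α = 0.81·500^α ⇒ (233/500)^α = 0.81.
Take logs: α = ln 0.81 / ln(233/500) ≈ 0.275968.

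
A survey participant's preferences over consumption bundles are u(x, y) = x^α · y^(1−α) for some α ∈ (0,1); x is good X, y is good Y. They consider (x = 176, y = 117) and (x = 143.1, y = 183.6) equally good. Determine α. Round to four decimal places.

α ≈ 0.6853

Indifference: 176^α · 117^(1−α) = 143.1^α · 183.6^(1−α).
(176/143.1)^α = (183.6/117)^(1−α); take logs: α·ln(176/143.1) = (1−α)·ln(183.6/117), i.e. α·0.2069403 = (1−α)·0.4505855.
Thus α·(0.6575258) = 0.4505855, so α = 0.4505855/0.6575258 ≈ 0.6853.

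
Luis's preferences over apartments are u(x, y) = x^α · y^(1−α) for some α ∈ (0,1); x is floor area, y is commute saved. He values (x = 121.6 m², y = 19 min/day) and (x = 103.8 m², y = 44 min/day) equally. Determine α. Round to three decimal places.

The Cobb–Douglas utilities coincide, so 121.6^α·19^(1−α) = 103.8^α·44^(1−α).
Rearrange to (121.6/103.8)^α = (44/19)^(1−α) and take logs: α·0.158271 = (1−α)·0.839751.
Thus α·(0.998022) = 0.839751, so α = 0.839751/0.998022 ≈ 0.841.

α ≈ 0.841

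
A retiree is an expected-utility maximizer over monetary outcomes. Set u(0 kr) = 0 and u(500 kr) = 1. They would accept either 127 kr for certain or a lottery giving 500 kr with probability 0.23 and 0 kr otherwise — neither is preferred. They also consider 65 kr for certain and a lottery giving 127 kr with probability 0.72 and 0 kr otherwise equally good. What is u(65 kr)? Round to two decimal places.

0.17

From the first indifference, u(127 kr) = 0.23·u(500 kr) + 0.77·u(0 kr) = 0.23·1 + 0.77·0 = 0.23.
Then u(65 kr) = 0.72·u(127 kr) + 0.28·u(0 kr) = 0.72·0.23 + 0.28·0.00 = 0.1656.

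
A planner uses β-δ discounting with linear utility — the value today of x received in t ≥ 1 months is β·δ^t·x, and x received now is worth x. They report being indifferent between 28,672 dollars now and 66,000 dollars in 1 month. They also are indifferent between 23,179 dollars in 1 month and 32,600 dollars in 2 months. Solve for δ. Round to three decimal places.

From the later pair, β·δ^1·23179 = β·δ^2·32600; dividing through, δ = 23179/32600 = 0.71101.

δ ≈ 0.711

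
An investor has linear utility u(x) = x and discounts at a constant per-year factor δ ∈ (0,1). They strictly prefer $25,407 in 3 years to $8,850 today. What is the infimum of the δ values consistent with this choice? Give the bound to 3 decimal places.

Comparing present values: 8850 < δ^3·25407.
Dividing by 25407: δ^3 > 0.34833. Both sides are positive, so the cube root keeps the direction.
δ > (8850/25407)^(1/3) ≈ 0.704.

δ > 0.704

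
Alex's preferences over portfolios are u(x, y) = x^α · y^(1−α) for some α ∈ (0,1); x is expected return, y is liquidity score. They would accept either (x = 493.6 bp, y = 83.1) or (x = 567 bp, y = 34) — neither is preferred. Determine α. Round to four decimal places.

α ≈ 0.8657

Set the two utilities equal: 493.6^α·83.1^(1−α) = 567^α·34^(1−α).
(493.6/567)^α = (34/83.1)^(1−α); take logs: α·ln(493.6/567) = (1−α)·ln(34/83.1), i.e. α·-0.1386338 = (1−α)·-0.8936842.
So α/(1−α) = (-0.8936842)/(-0.1386338) = 6.4463659, and α = 6.4463659/7.4463659 ≈ 0.8657.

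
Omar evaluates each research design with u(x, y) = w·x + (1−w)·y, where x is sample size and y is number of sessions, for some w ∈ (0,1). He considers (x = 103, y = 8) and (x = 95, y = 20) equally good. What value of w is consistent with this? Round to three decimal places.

Equating utilities: w·103 + (1−w)·8 = w·95 + (1−w)·20.
Collecting terms: w·8 = (1−w)·12.
The marginal rate of substitution is 12/8, so w = 12/(8+12) = 0.600.

w = 0.600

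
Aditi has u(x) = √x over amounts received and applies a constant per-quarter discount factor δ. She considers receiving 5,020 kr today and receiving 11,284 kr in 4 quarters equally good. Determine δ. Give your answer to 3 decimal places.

Indifference means u(5020) = δ^4 · u(11284), so δ^4 = u(5020)/u(11284).
Since u(x) = √x, δ^4 = √(5020/11284) = 0.66699.
So δ = 0.66699^(1/4) ≈ 0.904.

δ ≈ 0.904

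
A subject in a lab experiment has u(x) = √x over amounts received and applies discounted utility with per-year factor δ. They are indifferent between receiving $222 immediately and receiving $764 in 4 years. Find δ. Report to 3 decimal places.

δ ≈ 0.857

The payoff in 4 years is discounted by δ^4, so u(222) = δ^4·u(764) and δ^4 = u(222)/u(764).
Since u(x) = √x, δ^4 = √(222/764) = 0.53905.
Hence δ = (0.53905)^(1/4) = 0.85686.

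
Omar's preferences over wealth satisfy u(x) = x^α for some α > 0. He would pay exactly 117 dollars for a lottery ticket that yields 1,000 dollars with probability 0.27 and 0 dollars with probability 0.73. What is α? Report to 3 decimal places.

The lottery's expected utility is 0.27·u(1000) + 0.73·u(0) = 0.27·1000^α (since u(0) = 0 for α > 0).
Indifference: 117^α = 0.27·1000^α, so (117/1000)^α = 0.27.
Taking logs: α·ln(117/1000) = ln(0.27), so α = -1.309333 / -2.145581 ≈ 0.610.

α ≈ 0.610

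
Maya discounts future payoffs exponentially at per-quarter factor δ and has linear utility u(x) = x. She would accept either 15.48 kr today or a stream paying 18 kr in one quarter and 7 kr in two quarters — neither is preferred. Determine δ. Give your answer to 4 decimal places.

δ ≈ 0.6801

Equating present values: 15.48 = 18δ + 7δ².
That is, 7δ² + 18δ − 15.48 = 0, a quadratic in δ.
The positive root is δ = [−18 + √(18² + 4·7·15.48)] / (2·7) = (−18 + 27.522)/14 ≈ 0.6801.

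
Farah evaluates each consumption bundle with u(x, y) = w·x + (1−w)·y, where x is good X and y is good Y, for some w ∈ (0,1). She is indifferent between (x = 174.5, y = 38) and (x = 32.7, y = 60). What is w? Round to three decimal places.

u(174.5,38) = u(32.7,60) means w·174.5 + (1−w)·38 = w·32.7 + (1−w)·60.
Collecting terms: w·141.8 = (1−w)·22.
So w/(1−w) = 22/141.8 = 0.1551, giving w = 22/(141.8+22) = 0.134.

w = 0.134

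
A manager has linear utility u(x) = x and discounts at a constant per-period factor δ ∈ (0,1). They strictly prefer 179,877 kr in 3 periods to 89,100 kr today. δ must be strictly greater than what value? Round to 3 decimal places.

Comparing present values: 89100 < δ^3·179877.
Hence δ^3 > 89100/179877 = 0.49534, and x ↦ x^(1/3) is increasing on (0,∞).
δ > (89100/179877)^(1/3) ≈ 0.791.

δ > 0.791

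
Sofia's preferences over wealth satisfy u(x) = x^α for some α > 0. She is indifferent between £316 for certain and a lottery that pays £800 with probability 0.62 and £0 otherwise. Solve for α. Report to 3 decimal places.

Since u(0) = 0, the lottery's EU is 0.62·800^α.
Equating: 316^α = 0.62·800^α, i.e. 0.3950^α = 0.62.
Taking logs: α·ln(316/800) = ln(0.62), so α = -0.478036 / -0.928870 ≈ 0.515.

α ≈ 0.515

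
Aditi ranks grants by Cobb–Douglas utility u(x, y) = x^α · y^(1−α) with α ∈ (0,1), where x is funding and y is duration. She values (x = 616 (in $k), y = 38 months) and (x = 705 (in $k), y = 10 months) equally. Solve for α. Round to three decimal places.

Set the two utilities equal: 616^α·38^(1−α) = 705^α·10^(1−α).
Rearrange to (616/705)^α = (10/38)^(1−α) and take logs: α·-0.134951 = (1−α)·-1.335001.
Thus α·(-1.469952) = -1.335001, so α = -1.335001/-1.469952 ≈ 0.908.

α ≈ 0.908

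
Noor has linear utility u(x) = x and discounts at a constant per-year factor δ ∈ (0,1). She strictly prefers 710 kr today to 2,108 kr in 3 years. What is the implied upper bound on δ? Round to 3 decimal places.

The preference means 710 > δ^3·2108.
Hence δ^3 < 710/2108 = 0.33681, and x ↦ x^(1/3) is increasing on (0,∞).
δ < 0.33681^(1/3) = 0.696.

δ < 0.696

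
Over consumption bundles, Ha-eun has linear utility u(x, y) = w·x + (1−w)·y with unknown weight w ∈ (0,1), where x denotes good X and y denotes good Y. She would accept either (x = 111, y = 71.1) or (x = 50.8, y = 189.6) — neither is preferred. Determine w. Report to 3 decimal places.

Equating utilities: w·111 + (1−w)·71.1 = w·50.8 + (1−w)·189.6.
Rearranging, 60.2·w − 118.5·(1−w) = 0.
Hence w = 118.5/(60.2+118.5) = 118.5/178.7 = 0.663.

w = 0.663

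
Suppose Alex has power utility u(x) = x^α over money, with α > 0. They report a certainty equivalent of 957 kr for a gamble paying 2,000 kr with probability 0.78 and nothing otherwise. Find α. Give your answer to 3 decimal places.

α ≈ 0.337

The lottery's expected utility is 0.78·u(2000) + 0.22·u(0) = 0.78·2000^α (since u(0) = 0 for α > 0).
Indifference: 957^α = 0.78·2000^α, so (957/2000)^α = 0.78.
Taking logs: α·ln(957/2000) = ln(0.78), so α = -0.248461 / -0.737099 ≈ 0.337.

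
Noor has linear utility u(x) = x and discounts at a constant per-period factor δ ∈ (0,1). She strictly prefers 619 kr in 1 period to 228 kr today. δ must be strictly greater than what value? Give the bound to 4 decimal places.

δ > 0.3683

The preference means 228 < δ·619.
Dividing through by 619 gives δ > 0.36834.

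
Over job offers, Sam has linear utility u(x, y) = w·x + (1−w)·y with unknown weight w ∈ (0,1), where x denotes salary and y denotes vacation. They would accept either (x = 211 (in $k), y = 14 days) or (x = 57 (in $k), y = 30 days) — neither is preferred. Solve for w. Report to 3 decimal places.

Equating utilities: w·211 + (1−w)·14 = w·57 + (1−w)·30.
Rearranging, 154·w − 16·(1−w) = 0.
Hence w = 16/(154+16) = 16/170 = 0.094.

w = 0.094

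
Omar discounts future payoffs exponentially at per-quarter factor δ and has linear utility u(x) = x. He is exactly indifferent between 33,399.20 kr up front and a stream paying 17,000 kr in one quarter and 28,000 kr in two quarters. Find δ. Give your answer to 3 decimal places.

Equating present values: 33399.20 = 17000δ + 28000δ².
So 28000δ² + 17000δ − 33399.20 = 0.
By the quadratic formula (taking the positive root), δ = (−17000 + √4029710400.00) / 56000 ≈ 0.830.

δ ≈ 0.830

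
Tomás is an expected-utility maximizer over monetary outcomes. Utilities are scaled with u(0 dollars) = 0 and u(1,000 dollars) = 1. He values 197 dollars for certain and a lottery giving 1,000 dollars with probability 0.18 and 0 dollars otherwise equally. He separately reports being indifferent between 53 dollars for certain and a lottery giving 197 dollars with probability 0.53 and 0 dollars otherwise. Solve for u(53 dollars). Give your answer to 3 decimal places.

0.095

The first gamble pins u(197 dollars): it must equal 0.18·1 + 0.82·0 = 0.18.
Then u(53 dollars) = 0.53·u(197 dollars) + 0.47·u(0 dollars) = 0.53·0.18 + 0.47·0.00 = 0.0954.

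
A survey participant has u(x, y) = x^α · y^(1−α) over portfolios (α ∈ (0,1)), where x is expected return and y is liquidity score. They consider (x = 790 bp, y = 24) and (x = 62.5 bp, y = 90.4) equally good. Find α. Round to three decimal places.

Set the two utilities equal: 790^α·24^(1−α) = 62.5^α·90.4^(1−α).
Rearrange to (790/62.5)^α = (90.4/24)^(1−α) and take logs: α·2.536866 = (1−α)·1.326190.
Thus α·(3.863056) = 1.326190, so α = 1.326190/3.863056 ≈ 0.343.

α ≈ 0.343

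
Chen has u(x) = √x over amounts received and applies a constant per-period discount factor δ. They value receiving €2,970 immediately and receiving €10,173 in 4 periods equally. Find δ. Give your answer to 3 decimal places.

δ ≈ 0.857

The payoff in 4 periods is discounted by δ^4, so u(2970) = δ^4·u(10173) and δ^4 = u(2970)/u(10173).
With u(x) = √x: δ^4 = √2970/√10173 = √(2970/10173) = 0.54032.
Hence δ = (0.54032)^(1/4) = 0.85736.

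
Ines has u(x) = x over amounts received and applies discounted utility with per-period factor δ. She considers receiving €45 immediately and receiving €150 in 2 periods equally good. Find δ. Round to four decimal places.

δ ≈ 0.5477

The payoff in 2 periods is discounted by δ^2, so u(45) = δ^2·u(150) and δ^2 = u(45)/u(150).
With u(x) = x: δ^2 = 45/150 = 0.30000.
So δ = 0.30000^(1/2) ≈ 0.5477.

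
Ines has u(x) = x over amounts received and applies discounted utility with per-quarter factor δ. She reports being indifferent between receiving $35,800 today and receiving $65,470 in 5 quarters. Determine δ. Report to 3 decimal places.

The payoff in 5 quarters is discounted by δ^5, so u(35800) = δ^5·u(65470) and δ^5 = u(35800)/u(65470).
With u(x) = x: δ^5 = 35800/65470 = 0.54682.
Taking the 5th root: δ = 0.54682^(1/5) ≈ 0.886.

δ ≈ 0.886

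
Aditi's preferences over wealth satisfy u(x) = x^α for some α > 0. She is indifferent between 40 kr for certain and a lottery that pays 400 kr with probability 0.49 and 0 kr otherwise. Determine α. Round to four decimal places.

α ≈ 0.3098

Since u(0) = 0, the lottery's EU is 0.49·400^α.
Indifference: 40^α = 0.49·400^α, so (40/400)^α = 0.49.
Take logs: α = ln 0.49 / ln(40/400) ≈ 0.309804.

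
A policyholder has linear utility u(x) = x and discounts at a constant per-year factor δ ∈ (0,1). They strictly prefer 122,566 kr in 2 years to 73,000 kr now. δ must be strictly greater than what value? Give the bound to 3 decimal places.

Comparing present values: 73000 < δ^2·122566.
Dividing by 122566: δ^2 > 0.59560. Both sides are positive, so the square root keeps the direction.
δ > (73000/122566)^(1/2) ≈ 0.772.

δ > 0.772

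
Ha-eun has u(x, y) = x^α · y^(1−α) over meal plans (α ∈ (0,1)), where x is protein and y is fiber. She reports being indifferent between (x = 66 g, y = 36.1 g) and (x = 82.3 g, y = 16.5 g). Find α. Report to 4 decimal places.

The Cobb–Douglas utilities coincide, so 66^α·36.1^(1−α) = 82.3^α·16.5^(1−α).
Taking logs: α·ln 66 + (1−α)·ln 36.1 = α·ln 82.3 + (1−α)·ln 16.5, i.e. α·-0.2207164 = (1−α)·-0.7829325.
So α/(1−α) = (-0.7829325)/(-0.2207164) = 3.5472330, and α = 3.5472330/4.5472330 ≈ 0.7801.

α ≈ 0.7801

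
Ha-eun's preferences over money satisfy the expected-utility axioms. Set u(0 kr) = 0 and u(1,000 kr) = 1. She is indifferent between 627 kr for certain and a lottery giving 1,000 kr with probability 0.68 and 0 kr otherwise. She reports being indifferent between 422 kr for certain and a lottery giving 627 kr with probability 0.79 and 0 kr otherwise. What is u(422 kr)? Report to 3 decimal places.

From the first indifference, u(627 kr) = 0.68·u(1,000 kr) + 0.32·u(0 kr) = 0.68·1 + 0.32·0 = 0.68.
Chaining: u(422 kr) = 0.79·0.68 + 0.21·0.00 = 0.5372.

0.537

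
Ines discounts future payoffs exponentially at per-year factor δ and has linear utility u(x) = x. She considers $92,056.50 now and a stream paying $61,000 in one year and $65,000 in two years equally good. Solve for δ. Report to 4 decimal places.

Present value of the stream is 61000·δ + 65000·δ². Indifference gives 61000δ + 65000δ² = 92056.50.
That is, 65000δ² + 61000δ − 92056.50 = 0, a quadratic in δ.
δ = (−61000 + √(61000² + 4·65000·92056.50)) / (2·65000) = (−61000 + √27655690000.00) / 130000 ≈ 0.8100.

δ ≈ 0.8100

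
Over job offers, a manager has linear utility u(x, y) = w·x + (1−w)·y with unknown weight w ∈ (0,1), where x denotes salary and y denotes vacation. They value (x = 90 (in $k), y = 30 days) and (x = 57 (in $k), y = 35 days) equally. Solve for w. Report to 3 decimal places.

Indifference: w·90 + (1−w)·30 = w·57 + (1−w)·35.
Rearranging, 33·w − 5·(1−w) = 0.
Hence w = 5/(33+5) = 5/38 = 0.132.

w = 0.132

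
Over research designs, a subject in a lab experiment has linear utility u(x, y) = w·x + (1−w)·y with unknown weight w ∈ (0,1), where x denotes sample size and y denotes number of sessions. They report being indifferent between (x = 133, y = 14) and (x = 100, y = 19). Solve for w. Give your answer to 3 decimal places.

Indifference: w·133 + (1−w)·14 = w·100 + (1−w)·19.
w·(133−100) = (1−w)·(19−14), i.e. w·33 = (1−w)·5.
Hence w = 5/(33+5) = 5/38 = 0.132.

w = 0.132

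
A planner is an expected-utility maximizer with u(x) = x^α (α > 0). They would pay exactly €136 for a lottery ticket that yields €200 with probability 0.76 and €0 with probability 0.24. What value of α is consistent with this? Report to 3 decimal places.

α ≈ 0.712

Since u(0) = 0, the lottery's EU is 0.76·200^α.
Indifference: 136^α = 0.76·200^α, so (136/200)^α = 0.76.
Taking logs: α·ln(136/200) = ln(0.76), so α = -0.274437 / -0.385662 ≈ 0.712.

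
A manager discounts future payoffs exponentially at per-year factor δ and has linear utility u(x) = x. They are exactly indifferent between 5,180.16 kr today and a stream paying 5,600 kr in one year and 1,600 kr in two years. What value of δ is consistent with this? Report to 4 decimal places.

Present value of the stream is 5600·δ + 1600·δ². Indifference gives 5600δ + 1600δ² = 5180.16.
So 1600δ² + 5600δ − 5180.16 = 0.
The positive root is δ = [−5600 + √(5600² + 4·1600·5180.16)] / (2·1600) = (−5600 + 8032.000)/3200 ≈ 0.7600.

δ ≈ 0.7600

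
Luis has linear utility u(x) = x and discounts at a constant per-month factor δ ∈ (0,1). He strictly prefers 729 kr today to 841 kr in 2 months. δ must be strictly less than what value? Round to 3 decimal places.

The preference means 729 > δ^2·841.
Dividing by 841: δ^2 < 0.86683. Both sides are positive, so the square root keeps the direction.
δ < (729/841)^(1/2) ≈ 0.931.

δ < 0.931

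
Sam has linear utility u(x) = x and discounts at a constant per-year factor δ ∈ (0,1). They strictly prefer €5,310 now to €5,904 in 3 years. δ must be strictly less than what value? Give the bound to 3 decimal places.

Comparing present values: 5310 > δ^3·5904.
Hence δ^3 < 5310/5904 = 0.89939, and x ↦ x^(1/3) is increasing on (0,∞).
δ < 0.89939^(1/3) = 0.965.

δ < 0.965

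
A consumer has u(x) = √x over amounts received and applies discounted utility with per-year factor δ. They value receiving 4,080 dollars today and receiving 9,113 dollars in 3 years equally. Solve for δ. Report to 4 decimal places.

δ ≈ 0.8746

Equating discounted utilities: u(4080) = δ^3·u(9113) ⇒ δ^3 = u(4080)/u(9113).
With u(x) = √x: δ^3 = √4080/√9113 = √(4080/9113) = 0.66911.
Hence δ = (0.66911)^(1/3) = 0.874648.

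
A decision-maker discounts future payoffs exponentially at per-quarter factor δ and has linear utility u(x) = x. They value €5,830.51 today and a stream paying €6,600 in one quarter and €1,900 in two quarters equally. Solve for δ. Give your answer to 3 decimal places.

The stream is worth 6600δ + 1900δ² today, so 6600δ + 1900δ² = 5830.51.
So 1900δ² + 6600δ − 5830.51 = 0.
δ = (−6600 + √(6600² + 4·1900·5830.51)) / (2·1900) = (−6600 + √87871876.00) / 3800 ≈ 0.730.

δ ≈ 0.730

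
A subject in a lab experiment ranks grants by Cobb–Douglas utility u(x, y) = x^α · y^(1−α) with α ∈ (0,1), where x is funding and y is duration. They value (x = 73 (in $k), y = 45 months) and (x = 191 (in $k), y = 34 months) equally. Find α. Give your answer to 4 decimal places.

α ≈ 0.2257

The Cobb–Douglas utilities coincide, so 73^α·45^(1−α) = 191^α·34^(1−α).
Taking logs: α·ln 73 + (1−α)·ln 45 = α·ln 191 + (1−α)·ln 34, i.e. α·-0.9618140 = (1−α)·-0.2803020.
So α/(1−α) = (-0.2803020)/(-0.9618140) = 0.2914306, and α = 0.2914306/1.2914306 ≈ 0.2257.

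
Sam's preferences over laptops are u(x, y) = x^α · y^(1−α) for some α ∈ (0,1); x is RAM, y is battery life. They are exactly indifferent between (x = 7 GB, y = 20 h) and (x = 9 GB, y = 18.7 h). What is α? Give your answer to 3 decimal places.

The Cobb–Douglas utilities coincide, so 7^α·20^(1−α) = 9^α·18.7^(1−α).
(7/9)^α = (18.7/20)^(1−α); take logs: α·ln(7/9) = (1−α)·ln(18.7/20), i.e. α·-0.251314 = (1−α)·-0.067209.
So α/(1−α) = (-0.067209)/(-0.251314) = 0.267430, and α = 0.267430/1.267430 ≈ 0.211.

α ≈ 0.211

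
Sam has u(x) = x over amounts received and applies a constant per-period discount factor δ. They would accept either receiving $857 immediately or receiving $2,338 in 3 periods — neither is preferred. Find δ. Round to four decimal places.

δ ≈ 0.7157

Indifference means u(857) = δ^3 · u(2338), so δ^3 = u(857)/u(2338).
With u(x) = x: δ^3 = 857/2338 = 0.36655.
So δ = 0.36655^(1/3) ≈ 0.7157.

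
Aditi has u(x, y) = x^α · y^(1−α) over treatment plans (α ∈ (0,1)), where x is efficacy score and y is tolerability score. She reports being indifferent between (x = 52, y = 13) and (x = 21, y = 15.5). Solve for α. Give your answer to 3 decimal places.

α ≈ 0.162

Indifference: 52^α · 13^(1−α) = 21^α · 15.5^(1−α).
Rearrange to (52/21)^α = (15.5/13)^(1−α) and take logs: α·0.906721 = (1−α)·0.175891.
Thus α·(1.082612) = 0.175891, so α = 0.175891/1.082612 ≈ 0.162.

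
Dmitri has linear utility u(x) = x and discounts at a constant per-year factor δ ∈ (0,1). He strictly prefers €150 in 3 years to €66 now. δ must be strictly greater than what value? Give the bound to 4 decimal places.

δ > 0.7606

Comparing present values: 66 < δ^3·150.
Dividing by 150: δ^3 > 0.44000. Both sides are positive, so the cube root keeps the direction.
δ > 0.44000^(1/3) = 0.7606.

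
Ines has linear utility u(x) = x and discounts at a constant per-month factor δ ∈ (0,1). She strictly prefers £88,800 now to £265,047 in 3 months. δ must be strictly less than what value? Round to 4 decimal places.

δ < 0.6945

Comparing present values: 88800 > δ^3·265047.
Dividing by 265047: δ^3 < 0.33503. Both sides are positive, so the cube root keeps the direction.
δ < (88800/265047)^(1/3) ≈ 0.6945.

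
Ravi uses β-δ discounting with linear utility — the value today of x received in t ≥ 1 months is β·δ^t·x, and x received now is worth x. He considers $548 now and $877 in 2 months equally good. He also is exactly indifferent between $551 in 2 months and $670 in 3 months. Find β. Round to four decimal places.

Both payoffs in the second observation are in the future, so β drops out: δ^2·551 = δ^3·670 ⇒ δ = 551/670 = 0.82239.
Substituting δ into 548 = β·δ^2·877: β = 548/(593.134) ≈ 0.9239.

β ≈ 0.9239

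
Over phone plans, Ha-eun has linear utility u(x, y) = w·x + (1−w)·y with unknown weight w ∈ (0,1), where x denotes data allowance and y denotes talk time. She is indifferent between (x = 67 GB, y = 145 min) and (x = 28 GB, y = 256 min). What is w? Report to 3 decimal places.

Indifference: w·67 + (1−w)·145 = w·28 + (1−w)·256.
Rearranging, 39·w − 111·(1−w) = 0.
The marginal rate of substitution is 111/39, so w = 111/(39+111) = 0.740.

w = 0.740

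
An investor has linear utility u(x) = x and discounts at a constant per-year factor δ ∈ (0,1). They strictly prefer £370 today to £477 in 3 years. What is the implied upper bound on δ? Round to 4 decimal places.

Under u(x) = x this choice says 370 > δ^3·477.
Dividing by 477: δ^3 < 0.77568. Both sides are positive, so the cube root keeps the direction.
δ < (370/477)^(1/3) ≈ 0.9188.

δ < 0.9188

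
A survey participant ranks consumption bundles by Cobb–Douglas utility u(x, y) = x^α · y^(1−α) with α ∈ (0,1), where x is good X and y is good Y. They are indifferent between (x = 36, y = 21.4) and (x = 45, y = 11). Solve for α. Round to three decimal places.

The Cobb–Douglas utilities coincide, so 36^α·21.4^(1−α) = 45^α·11^(1−α).
(36/45)^α = (11/21.4)^(1−α); take logs: α·ln(36/45) = (1−α)·ln(11/21.4), i.e. α·-0.223144 = (1−α)·-0.665496.
So α/(1−α) = (-0.665496)/(-0.223144) = 2.982361, and α = 2.982361/3.982361 ≈ 0.749.

α ≈ 0.749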